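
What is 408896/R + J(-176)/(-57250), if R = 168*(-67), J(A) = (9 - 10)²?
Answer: -2926163407/80550750 ≈ -36.327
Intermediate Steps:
J(A) = 1 (J(A) = (-1)² = 1)
R = -11256
408896/R + J(-176)/(-57250) = 408896/(-11256) + 1/(-57250) = 408896*(-1/11256) + 1*(-1/57250) = -51112/1407 - 1/57250 = -2926163407/80550750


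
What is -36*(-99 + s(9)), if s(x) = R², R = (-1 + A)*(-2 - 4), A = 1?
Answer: 3564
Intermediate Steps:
R = 0 (R = (-1 + 1)*(-2 - 4) = 0*(-6) = 0)
s(x) = 0 (s(x) = 0² = 0)
-36*(-99 + s(9)) = -36*(-99 + 0) = -36*(-99) = 3564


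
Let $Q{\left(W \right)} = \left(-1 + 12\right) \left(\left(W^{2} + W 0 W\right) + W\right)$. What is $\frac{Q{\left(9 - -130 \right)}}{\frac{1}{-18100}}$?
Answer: $-3874486000$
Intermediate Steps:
$Q{\left(W \right)} = 11 W + 11 W^{2}$ ($Q{\left(W \right)} = 11 \left(\left(W^{2} + 0 W\right) + W\right) = 11 \left(\left(W^{2} + 0\right) + W\right) = 11 \left(W^{2} + W\right) = 11 \left(W + W^{2}\right) = 11 W + 11 W^{2}$)
$\frac{Q{\left(9 - -130 \right)}}{\frac{1}{-18100}} = \frac{11 \left(9 - -130\right) \left(1 + \left(9 - -130\right)\right)}{\frac{1}{-18100}} = \frac{11 \left(9 + 130\right) \left(1 + \left(9 + 130\right)\right)}{- \frac{1}{18100}} = 11 \cdot 139 \left(1 + 139\right) \left(-18100\right) = 11 \cdot 139 \cdot 140 \left(-18100\right) = 214060 \left(-18100\right) = -3874486000$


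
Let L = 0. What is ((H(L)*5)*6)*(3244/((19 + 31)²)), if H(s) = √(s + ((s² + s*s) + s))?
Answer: 0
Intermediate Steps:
H(s) = √(2*s + 2*s²) (H(s) = √(s + ((s² + s²) + s)) = √(s + (2*s² + s)) = √(s + (s + 2*s²)) = √(2*s + 2*s²))
((H(L)*5)*6)*(3244/((19 + 31)²)) = (((√2*√(0*(1 + 0)))*5)*6)*(3244/((19 + 31)²)) = (((√2*√(0*1))*5)*6)*(3244/(50²)) = (((√2*√0)*5)*6)*(3244/2500) = (((√2*0)*5)*6)*(3244*(1/2500)) = ((0*5)*6)*(811/625) = (0*6)*(811/625) = 0*(811/625) = 0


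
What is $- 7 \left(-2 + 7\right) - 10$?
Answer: $-45$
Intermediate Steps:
$- 7 \left(-2 + 7\right) - 10 = \left(-7\right) 5 - 10 = -35 - 10 = -45$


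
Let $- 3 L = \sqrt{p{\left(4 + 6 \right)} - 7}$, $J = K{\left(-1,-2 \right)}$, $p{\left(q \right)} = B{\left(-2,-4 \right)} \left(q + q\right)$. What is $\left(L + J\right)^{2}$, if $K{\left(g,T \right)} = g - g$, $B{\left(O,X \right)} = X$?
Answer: $- \frac{29}{3} \approx -9.6667$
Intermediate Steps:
$p{\left(q \right)} = - 8 q$ ($p{\left(q \right)} = - 4 \left(q + q\right) = - 4 \cdot 2 q = - 8 q$)
$K{\left(g,T \right)} = 0$
$J = 0$
$L = - \frac{i \sqrt{87}}{3}$ ($L = - \frac{\sqrt{- 8 \left(4 + 6\right) - 7}}{3} = - \frac{\sqrt{\left(-8\right) 10 - 7}}{3} = - \frac{\sqrt{-80 - 7}}{3} = - \frac{\sqrt{-87}}{3} = - \frac{i \sqrt{87}}{3} \approx - 3.1091 i$)
$\left(L + J\right)^{2} = \left(- \frac{i \sqrt{87}}{3} + 0\right)^{2} = \left(- \frac{i \sqrt{87}}{3}\right)^{2} = - \frac{29}{3}$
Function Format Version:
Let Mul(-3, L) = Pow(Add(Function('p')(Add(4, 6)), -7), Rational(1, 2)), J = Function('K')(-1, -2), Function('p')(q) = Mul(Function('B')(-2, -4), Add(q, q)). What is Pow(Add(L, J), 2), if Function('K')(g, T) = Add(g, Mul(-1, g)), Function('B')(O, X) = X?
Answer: Rational(-29, 3) ≈ -9.6667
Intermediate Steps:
Function('p')(q) = Mul(-8, q) (Function('p')(q) = Mul(-4, Add(q, q)) = Mul(-4, Mul(2, q)) = Mul(-8, q))
Function('K')(g, T) = 0
J = 0
L = Mul(Rational(-1, 3), I, Pow(87, Rational(1, 2))) (L = Mul(Rational(-1, 3), Pow(Add(Mul(-8, Add(4, 6)), -7), Rational(1, 2))) = Mul(Rational(-1, 3), Pow(Add(Mul(-8, 10), -7), Rational(1, 2))) = Mul(Rational(-1, 3), Pow(Add(-80, -7), Rational(1, 2))) = Mul(Rational(-1, 3), Pow(-87, Rational(1, 2))) = Mul(Rational(-1, 3), Mul(I, Pow(87, Rational(1, 2)))) = Mul(Rational(-1, 3), I, Pow(87, Rational(1, 2))) ≈ Mul(-3.1091, I))
Pow(Add(L, J), 2) = Pow(Add(Mul(Rational(-1, 3), I, Pow(87, Rational(1, 2))), 0), 2) = Pow(Mul(Rational(-1, 3), I, Pow(87, Rational(1, 2))), 2) = Rational(-29, 3)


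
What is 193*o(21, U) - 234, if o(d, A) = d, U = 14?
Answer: 3819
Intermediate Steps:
193*o(21, U) - 234 = 193*21 - 234 = 4053 - 234 = 3819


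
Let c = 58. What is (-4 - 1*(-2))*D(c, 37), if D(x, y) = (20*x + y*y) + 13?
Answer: -5084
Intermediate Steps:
D(x, y) = 13 + y**2 + 20*x (D(x, y) = (20*x + y**2) + 13 = (y**2 + 20*x) + 13 = 13 + y**2 + 20*x)
(-4 - 1*(-2))*D(c, 37) = (-4 - 1*(-2))*(13 + 37**2 + 20*58) = (-4 + 2)*(13 + 1369 + 1160) = -2*2542 = -5084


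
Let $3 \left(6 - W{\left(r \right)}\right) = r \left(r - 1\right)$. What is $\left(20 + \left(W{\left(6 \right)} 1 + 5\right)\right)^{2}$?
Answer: $441$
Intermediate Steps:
$W{\left(r \right)} = 6 - \frac{r \left(-1 + r\right)}{3}$ ($W{\left(r \right)} = 6 - \frac{r \left(r - 1\right)}{3} = 6 - \frac{r \left(-1 + r\right)}{3}$)
$\left(20 + \left(W{\left(6 \right)} 1 + 5\right)\right)^{2} = \left(20 + \left(\left(6 - \frac{6^{2}}{3} + \frac{1}{3} \cdot 6\right) 1 + 5\right)\right)^{2} = \left(20 + \left(\left(6 - 12 + 2\right) 1 + 5\right)\right)^{2} = \left(20 + \left(\left(-4\right) 1 + 5\right)\right)^{2} = \left(20 + \left(-4 + 5\right)\right)^{2} = \left(20 + 1\right)^{2} = 21^{2} = 441$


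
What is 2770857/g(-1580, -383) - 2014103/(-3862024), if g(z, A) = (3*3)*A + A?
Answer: -5346701110039/7395775960 ≈ -722.94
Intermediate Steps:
g(z, A) = 10*A (g(z, A) = 9*A + A = 10*A)
2770857/g(-1580, -383) - 2014103/(-3862024) = 2770857/((10*(-383))) - 2014103/(-3862024) = 2770857/(-3830) - 2014103*(-1/3862024) = 2770857*(-1/3830) + 2014103/3862024 = -2770857/3830 + 2014103/3862024 = -5346701110039/7395775960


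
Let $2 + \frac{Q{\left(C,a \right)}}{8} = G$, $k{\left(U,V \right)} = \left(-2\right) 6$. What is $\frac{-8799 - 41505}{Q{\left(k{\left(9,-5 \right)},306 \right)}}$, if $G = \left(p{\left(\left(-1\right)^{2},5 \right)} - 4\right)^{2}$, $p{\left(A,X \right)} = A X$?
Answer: $6288$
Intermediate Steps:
$k{\left(U,V \right)} = -12$
$G = 1$ ($G = \left(\left(-1\right)^{2} \cdot 5 - 4\right)^{2} = \left(1 \cdot 5 - 4\right)^{2} = \left(5 - 4\right)^{2} = 1^{2} = 1$)
$Q{\left(C,a \right)} = -8$ ($Q{\left(C,a \right)} = -16 + 8 \cdot 1 = -16 + 8 = -8$)
$\frac{-8799 - 41505}{Q{\left(k{\left(9,-5 \right)},306 \right)}} = \frac{-8799 - 41505}{-8} = \left(-8799 - 41505\right) \left(- \frac{1}{8}\right) = \left(-50304\right) \left(- \frac{1}{8}\right) = 6288$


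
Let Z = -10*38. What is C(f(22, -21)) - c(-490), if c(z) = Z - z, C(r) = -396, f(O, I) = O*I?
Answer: -506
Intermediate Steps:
f(O, I) = I*O
Z = -380
c(z) = -380 - z
C(f(22, -21)) - c(-490) = -396 - (-380 - 1*(-490)) = -396 - (-380 + 490) = -396 - 1*110 = -396 - 110 = -506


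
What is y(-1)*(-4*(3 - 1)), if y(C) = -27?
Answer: 216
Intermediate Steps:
y(-1)*(-4*(3 - 1)) = -(-108)*(3 - 1) = -(-108)*2 = -27*(-8) = 216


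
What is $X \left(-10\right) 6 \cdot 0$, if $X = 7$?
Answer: $0$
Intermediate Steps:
$X \left(-10\right) 6 \cdot 0 = 7 \left(-10\right) 6 \cdot 0 = \left(-70\right) 0 = 0$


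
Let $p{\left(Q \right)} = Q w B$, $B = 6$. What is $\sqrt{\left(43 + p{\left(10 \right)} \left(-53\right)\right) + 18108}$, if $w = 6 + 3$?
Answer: $19 i \sqrt{29} \approx 102.32 i$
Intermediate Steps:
$w = 9$
$p{\left(Q \right)} = 54 Q$ ($p{\left(Q \right)} = Q 9 \cdot 6 = 9 Q 6 = 54 Q$)
$\sqrt{\left(43 + p{\left(10 \right)} \left(-53\right)\right) + 18108} = \sqrt{\left(43 + 54 \cdot 10 \left(-53\right)\right) + 18108} = \sqrt{\left(43 + 540 \left(-53\right)\right) + 18108} = \sqrt{\left(43 - 28620\right) + 18108} = \sqrt{-28577 + 18108} = \sqrt{-10469} = 19 i \sqrt{29}$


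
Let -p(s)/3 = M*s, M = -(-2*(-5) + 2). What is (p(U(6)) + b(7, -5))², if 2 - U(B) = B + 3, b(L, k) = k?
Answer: 66049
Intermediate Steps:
U(B) = -1 - B (U(B) = 2 - (B + 3) = 2 - (3 + B) = 2 + (-3 - B) = -1 - B)
M = -12 (M = -(10 + 2) = -1*12 = -12)
p(s) = 36*s (p(s) = -(-36)*s = 36*s)
(p(U(6)) + b(7, -5))² = (36*(-1 - 1*6) - 5)² = (36*(-1 - 6) - 5)² = (36*(-7) - 5)² = (-252 - 5)² = (-257)² = 66049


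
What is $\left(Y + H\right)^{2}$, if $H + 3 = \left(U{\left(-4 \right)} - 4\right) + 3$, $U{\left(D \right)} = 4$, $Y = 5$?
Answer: $25$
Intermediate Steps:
$H = 0$ ($H = -3 + \left(\left(4 - 4\right) + 3\right) = -3 + \left(0 + 3\right) = -3 + 3 = 0$)
$\left(Y + H\right)^{2} = \left(5 + 0\right)^{2} = 5^{2} = 25$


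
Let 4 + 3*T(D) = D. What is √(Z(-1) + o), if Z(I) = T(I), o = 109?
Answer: √966/3 ≈ 10.360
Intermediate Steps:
T(D) = -4/3 + D/3
Z(I) = -4/3 + I/3
√(Z(-1) + o) = √((-4/3 + (⅓)*(-1)) + 109) = √((-4/3 - ⅓) + 109) = √(-5/3 + 109) = √(322/3) = √966/3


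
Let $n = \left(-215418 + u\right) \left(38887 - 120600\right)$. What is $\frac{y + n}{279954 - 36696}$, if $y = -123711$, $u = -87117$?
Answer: $\frac{4120153124}{40543} \approx 1.0162 \cdot 10^{5}$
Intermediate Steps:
$n = 24721042455$ ($n = \left(-215418 - 87117\right) \left(38887 - 120600\right) = \left(-302535\right) \left(-81713\right) = 24721042455$)
$\frac{y + n}{279954 - 36696} = \frac{-123711 + 24721042455}{279954 - 36696} = \frac{24720918744}{243258} = 24720918744 \cdot \frac{1}{243258} = \frac{4120153124}{40543}$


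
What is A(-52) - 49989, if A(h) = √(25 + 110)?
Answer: -49989 + 3*√15 ≈ -49977.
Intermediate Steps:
A(h) = 3*√15 (A(h) = √135 = 3*√15)
A(-52) - 49989 = 3*√15 - 49989 = -49989 + 3*√15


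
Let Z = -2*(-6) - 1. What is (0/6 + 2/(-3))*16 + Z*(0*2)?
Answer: -32/3 ≈ -10.667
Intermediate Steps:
Z = 11 (Z = 12 - 1 = 11)
(0/6 + 2/(-3))*16 + Z*(0*2) = (0/6 + 2/(-3))*16 + 11*(0*2) = (0*(1/6) + 2*(-1/3))*16 + 11*0 = (0 - 2/3)*16 + 0 = -2/3*16 + 0 = -32/3 + 0 = -32/3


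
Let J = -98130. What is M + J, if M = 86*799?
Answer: -29416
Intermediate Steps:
M = 68714
M + J = 68714 - 98130 = -29416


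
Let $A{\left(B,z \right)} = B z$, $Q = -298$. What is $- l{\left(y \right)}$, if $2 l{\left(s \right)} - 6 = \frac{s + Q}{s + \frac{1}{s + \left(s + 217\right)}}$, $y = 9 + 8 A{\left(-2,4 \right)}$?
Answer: $- \frac{73075}{11768} \approx -6.2096$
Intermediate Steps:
$y = -55$ ($y = 9 + 8 \left(\left(-2\right) 4\right) = 9 + 8 \left(-8\right) = 9 - 64 = -55$)
$l{\left(s \right)} = 3 + \frac{-298 + s}{2 \left(s + \frac{1}{217 + 2 s}\right)}$ ($l{\left(s \right)} = 3 + \frac{\left(s - 298\right) \frac{1}{s + \frac{1}{s + \left(s + 217\right)}}}{2} = 3 + \frac{\left(-298 + s\right) \frac{1}{s + \frac{1}{s + \left(217 + s\right)}}}{2} = 3 + \frac{\left(-298 + s\right) \frac{1}{s + \frac{1}{217 + 2 s}}}{2} = 3 + \frac{\frac{1}{s + \frac{1}{217 + 2 s}} \left(-298 + s\right)}{2} = 3 + \frac{-298 + s}{2 \left(s + \frac{1}{217 + 2 s}\right)}$)
$- l{\left(y \right)} = - \frac{-64660 + 14 \left(-55\right)^{2} + 923 \left(-55\right)}{2 \left(1 + 2 \left(-55\right)^{2} + 217 \left(-55\right)\right)} = - \frac{-64660 + 14 \cdot 3025 - 50765}{2 \left(1 + 2 \cdot 3025 - 11935\right)} = - \frac{-64660 + 42350 - 50765}{2 \left(1 + 6050 - 11935\right)} = - \frac{-73075}{2 \left(-5884\right)} = - \frac{\left(-1\right) \left(-73075\right)}{2 \cdot 5884} = \left(-1\right) \frac{73075}{11768} = - \frac{73075}{11768}$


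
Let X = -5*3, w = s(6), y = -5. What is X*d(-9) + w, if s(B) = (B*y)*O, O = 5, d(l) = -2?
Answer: -120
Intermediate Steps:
s(B) = -25*B (s(B) = (B*(-5))*5 = -5*B*5 = -25*B)
w = -150 (w = -25*6 = -150)
X = -15
X*d(-9) + w = -15*(-2) - 150 = 30 - 150 = -120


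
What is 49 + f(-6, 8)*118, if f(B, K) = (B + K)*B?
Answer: -1367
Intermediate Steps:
f(B, K) = B*(B + K)
49 + f(-6, 8)*118 = 49 - 6*(-6 + 8)*118 = 49 - 6*2*118 = 49 - 12*118 = 49 - 1416 = -1367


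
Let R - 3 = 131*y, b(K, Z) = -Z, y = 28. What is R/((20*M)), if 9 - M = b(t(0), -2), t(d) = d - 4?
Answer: 3671/140 ≈ 26.221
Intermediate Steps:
t(d) = -4 + d
M = 7 (M = 9 - (-1)*(-2) = 9 - 1*2 = 9 - 2 = 7)
R = 3671 (R = 3 + 131*28 = 3 + 3668 = 3671)
R/((20*M)) = 3671/((20*7)) = 3671/140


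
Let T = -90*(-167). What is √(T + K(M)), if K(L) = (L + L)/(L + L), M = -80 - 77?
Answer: √15031 ≈ 122.60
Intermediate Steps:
T = 15030
M = -157
K(L) = 1 (K(L) = (2*L)/((2*L)) = (2*L)*(1/(2*L)) = 1)
√(T + K(M)) = √(15030 + 1) = √15031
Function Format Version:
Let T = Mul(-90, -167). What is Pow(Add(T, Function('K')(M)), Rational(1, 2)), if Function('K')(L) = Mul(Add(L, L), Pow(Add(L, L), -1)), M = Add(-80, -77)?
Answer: Pow(15031, Rational(1, 2)) ≈ 122.60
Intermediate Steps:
T = 15030
M = -157
Function('K')(L) = 1 (Function('K')(L) = Mul(Mul(2, L), Pow(Mul(2, L), -1)) = Mul(Mul(2, L), Mul(Rational(1, 2), Pow(L, -1))) = 1)
Pow(Add(T, Function('K')(M)), Rational(1, 2)) = Pow(Add(15030, 1), Rational(1, 2)) = Pow(15031, Rational(1, 2))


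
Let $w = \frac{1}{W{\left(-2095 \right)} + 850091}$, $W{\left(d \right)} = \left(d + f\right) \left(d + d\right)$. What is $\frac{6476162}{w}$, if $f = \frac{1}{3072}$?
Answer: $\frac{47887405088098961}{768} \approx 6.2353 \cdot 10^{13}$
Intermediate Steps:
$f = \frac{1}{3072} \approx 0.00032552$
$W{\left(d \right)} = 2 d \left(\frac{1}{3072} + d\right)$ ($W{\left(d \right)} = \left(d + \frac{1}{3072}\right) \left(d + d\right) = \left(\frac{1}{3072} + d\right) 2 d = 2 d \left(\frac{1}{3072} + d\right)$)
$w = \frac{1536}{14788822481}$ ($w = \frac{1}{\frac{1}{1536} \left(-2095\right) \left(1 + 3072 \left(-2095\right)\right) + 850091} = \frac{1}{\frac{1}{1536} \left(-2095\right) \left(1 - 6435840\right) + 850091} = \frac{1}{\frac{1}{1536} \left(-2095\right) \left(-6435839\right) + 850091} = \frac{1}{\frac{13483082705}{1536} + 850091} = \frac{1}{\frac{14788822481}{1536}} = \frac{1536}{14788822481} \approx 1.0386 \cdot 10^{-7}$)
$\frac{6476162}{w} = \frac{6476162}{\frac{1536}{14788822481}} = 6476162 \cdot \frac{14788822481}{1536} = \frac{47887405088098961}{768}$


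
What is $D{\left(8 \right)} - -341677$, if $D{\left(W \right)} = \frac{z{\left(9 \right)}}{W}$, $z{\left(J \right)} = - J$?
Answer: $\frac{2733407}{8} \approx 3.4168 \cdot 10^{5}$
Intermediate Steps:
$D{\left(W \right)} = - \frac{9}{W}$ ($D{\left(W \right)} = \frac{\left(-1\right) 9}{W} = - \frac{9}{W}$)
$D{\left(8 \right)} - -341677 = - \frac{9}{8} - -341677 = \left(-9\right) \frac{1}{8} + 341677 = - \frac{9}{8} + 341677 = \frac{2733407}{8}$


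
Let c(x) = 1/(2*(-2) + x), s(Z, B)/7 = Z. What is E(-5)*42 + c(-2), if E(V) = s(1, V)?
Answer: 1763/6 ≈ 293.83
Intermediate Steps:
s(Z, B) = 7*Z
E(V) = 7 (E(V) = 7*1 = 7)
c(x) = 1/(-4 + x)
E(-5)*42 + c(-2) = 7*42 + 1/(-4 - 2) = 294 + 1/(-6) = 294 - 1/6 = 1763/6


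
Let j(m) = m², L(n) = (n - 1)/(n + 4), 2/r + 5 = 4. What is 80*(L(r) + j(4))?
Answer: 1160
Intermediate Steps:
r = -2 (r = 2/(-5 + 4) = 2/(-1) = 2*(-1) = -2)
L(n) = (-1 + n)/(4 + n)
80*(L(r) + j(4)) = 80*((-1 - 2)/(4 - 2) + 4²) = 80*(-3/2 + 16) = 80*(29/2) = 1160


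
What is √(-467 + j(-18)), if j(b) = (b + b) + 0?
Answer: I*√503 ≈ 22.428*I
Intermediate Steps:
j(b) = 2*b (j(b) = 2*b + 0 = 2*b)
√(-467 + j(-18)) = √(-467 + 2*(-18)) = √(-467 - 36) = √(-503) = I*√503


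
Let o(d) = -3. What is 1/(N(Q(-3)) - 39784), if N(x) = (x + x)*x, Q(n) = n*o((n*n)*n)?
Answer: -1/39622 ≈ -2.5238e-5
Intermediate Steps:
Q(n) = -3*n (Q(n) = n*(-3) = -3*n)
N(x) = 2*x² (N(x) = (2*x)*x = 2*x²)
1/(N(Q(-3)) - 39784) = 1/(2*(-3*(-3))² - 39784) = 1/(2*9² - 39784) = 1/(2*81 - 39784) = 1/(162 - 39784) = 1/(-39622) = -1/39622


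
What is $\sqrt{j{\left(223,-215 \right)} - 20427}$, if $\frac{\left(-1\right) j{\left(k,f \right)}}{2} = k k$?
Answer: $i \sqrt{119885} \approx 346.24 i$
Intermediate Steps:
$j{\left(k,f \right)} = - 2 k^{2}$ ($j{\left(k,f \right)} = - 2 k k = - 2 k^{2}$)
$\sqrt{j{\left(223,-215 \right)} - 20427} = \sqrt{- 2 \cdot 223^{2} - 20427} = \sqrt{\left(-2\right) 49729 - 20427} = \sqrt{-99458 - 20427} = \sqrt{-119885} = i \sqrt{119885}$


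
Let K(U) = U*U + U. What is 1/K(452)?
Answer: 1/204756 ≈ 4.8839e-6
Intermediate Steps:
K(U) = U + U**2 (K(U) = U**2 + U = U + U**2)
1/K(452) = 1/(452*(1 + 452)) = 1/(452*453) = 1/204756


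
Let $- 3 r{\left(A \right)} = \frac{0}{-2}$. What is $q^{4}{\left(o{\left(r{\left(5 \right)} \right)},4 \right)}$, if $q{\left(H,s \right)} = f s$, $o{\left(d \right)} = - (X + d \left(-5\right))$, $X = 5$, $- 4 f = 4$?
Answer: $256$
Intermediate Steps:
$f = -1$ ($f = \left(- \frac{1}{4}\right) 4 = -1$)
$r{\left(A \right)} = 0$ ($r{\left(A \right)} = - \frac{0 \frac{1}{-2}}{3} = - \frac{0 \left(- \frac{1}{2}\right)}{3} = \left(- \frac{1}{3}\right) 0 = 0$)
$o{\left(d \right)} = -5 + 5 d$ ($o{\left(d \right)} = - (5 + d \left(-5\right)) = - (5 - 5 d) = -5 + 5 d$)
$q{\left(H,s \right)} = - s$
$q^{4}{\left(o{\left(r{\left(5 \right)} \right)},4 \right)} = \left(\left(-1\right) 4\right)^{4} = \left(-4\right)^{4} = 256$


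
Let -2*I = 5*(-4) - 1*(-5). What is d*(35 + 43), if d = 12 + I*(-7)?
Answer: -3159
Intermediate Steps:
I = 15/2 (I = -(5*(-4) - 1*(-5))/2 = -(-20 + 5)/2 = -½*(-15) = 15/2 ≈ 7.5000)
d = -81/2 (d = 12 + (15/2)*(-7) = 12 - 105/2 = -81/2 ≈ -40.500)
d*(35 + 43) = -81*(35 + 43)/2 = -81/2*78 = -3159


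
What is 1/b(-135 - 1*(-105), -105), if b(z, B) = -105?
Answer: -1/105 ≈ -0.0095238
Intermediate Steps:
1/b(-135 - 1*(-105), -105) = 1/(-105) = -1/105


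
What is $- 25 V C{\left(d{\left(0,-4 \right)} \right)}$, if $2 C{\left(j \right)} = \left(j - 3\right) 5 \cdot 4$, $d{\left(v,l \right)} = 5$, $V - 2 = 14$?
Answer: $-8000$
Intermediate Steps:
$V = 16$ ($V = 2 + 14 = 16$)
$C{\left(j \right)} = -30 + 10 j$ ($C{\left(j \right)} = \frac{\left(j - 3\right) 5 \cdot 4}{2} = \frac{\left(-3 + j\right) 5 \cdot 4}{2} = \frac{\left(-15 + 5 j\right) 4}{2} = \frac{-60 + 20 j}{2} = -30 + 10 j$)
$- 25 V C{\left(d{\left(0,-4 \right)} \right)} = \left(-25\right) 16 \left(-30 + 10 \cdot 5\right) = - 400 \left(-30 + 50\right) = \left(-400\right) 20 = -8000$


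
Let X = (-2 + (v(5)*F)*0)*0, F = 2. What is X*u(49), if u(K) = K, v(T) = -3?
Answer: 0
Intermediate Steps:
X = 0 (X = (-2 - 3*2*0)*0 = (-2 - 6*0)*0 = (-2 + 0)*0 = -2*0 = 0)
X*u(49) = 0*49 = 0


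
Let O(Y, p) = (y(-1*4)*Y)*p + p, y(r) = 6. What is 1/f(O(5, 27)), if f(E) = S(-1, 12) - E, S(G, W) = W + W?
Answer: -1/813 ≈ -0.0012300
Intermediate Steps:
S(G, W) = 2*W
O(Y, p) = p + 6*Y*p (O(Y, p) = (6*Y)*p + p = 6*Y*p + p = p + 6*Y*p)
f(E) = 24 - E (f(E) = 2*12 - E = 24 - E)
1/f(O(5, 27)) = 1/(24 - 27*(1 + 6*5)) = 1/(24 - 27*(1 + 30)) = 1/(24 - 27*31) = 1/(24 - 1*837) = 1/(24 - 837) = 1/(-813) = -1/813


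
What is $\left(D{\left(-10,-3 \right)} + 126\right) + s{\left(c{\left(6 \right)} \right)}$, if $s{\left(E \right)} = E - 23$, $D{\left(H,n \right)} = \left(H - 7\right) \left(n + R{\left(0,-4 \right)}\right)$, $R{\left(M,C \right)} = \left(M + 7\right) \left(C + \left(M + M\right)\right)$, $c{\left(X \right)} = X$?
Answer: $636$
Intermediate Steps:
$R{\left(M,C \right)} = \left(7 + M\right) \left(C + 2 M\right)$
$D{\left(H,n \right)} = \left(-28 + n\right) \left(-7 + H\right)$ ($D{\left(H,n \right)} = \left(H - 7\right) \left(n + \left(2 \cdot 0^{2} + 7 \left(-4\right) + 14 \cdot 0 - 0\right)\right) = \left(-7 + H\right) \left(n + \left(2 \cdot 0 - 28 + 0 + 0\right)\right) = \left(-7 + H\right) \left(n + \left(0 - 28 + 0 + 0\right)\right) = \left(-7 + H\right) \left(n - 28\right) = \left(-7 + H\right) \left(-28 + n\right) = \left(-28 + n\right) \left(-7 + H\right)$)
$s{\left(E \right)} = -23 + E$
$\left(D{\left(-10,-3 \right)} + 126\right) + s{\left(c{\left(6 \right)} \right)} = \left(\left(196 - -280 - -21 - -30\right) + 126\right) + \left(-23 + 6\right) = \left(\left(196 + 280 + 21 + 30\right) + 126\right) - 17 = \left(527 + 126\right) - 17 = 653 - 17 = 636$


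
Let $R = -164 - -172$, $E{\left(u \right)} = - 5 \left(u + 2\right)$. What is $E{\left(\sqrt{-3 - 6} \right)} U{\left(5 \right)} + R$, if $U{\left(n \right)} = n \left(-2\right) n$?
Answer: $508 + 750 i \approx 508.0 + 750.0 i$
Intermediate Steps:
$U{\left(n \right)} = - 2 n^{2}$ ($U{\left(n \right)} = - 2 n n = - 2 n^{2}$)
$E{\left(u \right)} = -10 - 5 u$ ($E{\left(u \right)} = - 5 \left(2 + u\right) = -10 - 5 u$)
$R = 8$ ($R = -164 + 172 = 8$)
$E{\left(\sqrt{-3 - 6} \right)} U{\left(5 \right)} + R = \left(-10 - 5 \sqrt{-3 - 6}\right) \left(- 2 \cdot 5^{2}\right) + 8 = \left(-10 - 5 \sqrt{-9}\right) \left(\left(-2\right) 25\right) + 8 = \left(-10 - 5 \cdot 3 i\right) \left(-50\right) + 8 = \left(-10 - 15 i\right) \left(-50\right) + 8 = \left(500 + 750 i\right) + 8 = 508 + 750 i$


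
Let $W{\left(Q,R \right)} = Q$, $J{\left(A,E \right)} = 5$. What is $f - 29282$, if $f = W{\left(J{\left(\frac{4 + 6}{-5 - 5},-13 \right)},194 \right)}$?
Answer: $-29277$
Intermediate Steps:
$f = 5$
$f - 29282 = 5 - 29282 = -29277$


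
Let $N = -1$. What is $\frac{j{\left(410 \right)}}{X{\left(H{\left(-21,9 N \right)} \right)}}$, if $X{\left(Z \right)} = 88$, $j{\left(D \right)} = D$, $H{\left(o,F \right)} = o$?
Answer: $\frac{205}{44} \approx 4.6591$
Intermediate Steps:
$\frac{j{\left(410 \right)}}{X{\left(H{\left(-21,9 N \right)} \right)}} = \frac{410}{88} = 410 \cdot \frac{1}{88} = \frac{205}{44}$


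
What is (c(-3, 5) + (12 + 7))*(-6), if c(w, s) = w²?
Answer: -168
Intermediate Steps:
(c(-3, 5) + (12 + 7))*(-6) = ((-3)² + (12 + 7))*(-6) = (9 + 19)*(-6) = 28*(-6) = -168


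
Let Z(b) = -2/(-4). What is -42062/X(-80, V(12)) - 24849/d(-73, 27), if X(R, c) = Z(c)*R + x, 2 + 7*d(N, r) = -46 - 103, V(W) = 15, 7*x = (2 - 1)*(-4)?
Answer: 46929673/21442 ≈ 2188.7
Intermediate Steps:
Z(b) = ½ (Z(b) = -2*(-¼) = ½)
x = -4/7 (x = ((2 - 1)*(-4))/7 = (1*(-4))/7 = (⅐)*(-4) = -4/7 ≈ -0.57143)
d(N, r) = -151/7 (d(N, r) = -2/7 + (-46 - 103)/7 = -2/7 + (⅐)*(-149) = -2/7 - 149/7 = -151/7)
X(R, c) = -4/7 + R/2 (X(R, c) = R/2 - 4/7 = -4/7 + R/2)
-42062/X(-80, V(12)) - 24849/d(-73, 27) = -42062/(-4/7 + (½)*(-80)) - 24849/(-151/7) = -42062/(-4/7 - 40) - 24849*(-7/151) = -42062/(-284/7) + 173943/151 = -42062*(-7/284) + 173943/151 = 147217/142 + 173943/151 = 46929673/21442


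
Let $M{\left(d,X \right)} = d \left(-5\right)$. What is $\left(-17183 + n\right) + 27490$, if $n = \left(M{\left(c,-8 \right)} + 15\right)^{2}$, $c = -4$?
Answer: $11532$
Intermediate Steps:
$M{\left(d,X \right)} = - 5 d$
$n = 1225$ ($n = \left(\left(-5\right) \left(-4\right) + 15\right)^{2} = \left(20 + 15\right)^{2} = 35^{2} = 1225$)
$\left(-17183 + n\right) + 27490 = \left(-17183 + 1225\right) + 27490 = -15958 + 27490 = 11532$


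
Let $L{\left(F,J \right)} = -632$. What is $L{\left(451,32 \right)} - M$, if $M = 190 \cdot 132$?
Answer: $-25712$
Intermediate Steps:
$M = 25080$
$L{\left(451,32 \right)} - M = -632 - 25080 = -25712$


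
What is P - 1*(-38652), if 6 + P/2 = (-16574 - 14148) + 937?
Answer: -20930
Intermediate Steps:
P = -59582 (P = -12 + 2*((-16574 - 14148) + 937) = -12 + 2*(-30722 + 937) = -12 + 2*(-29785) = -12 - 59570 = -59582)
P - 1*(-38652) = -59582 - 1*(-38652) = -59582 + 38652 = -20930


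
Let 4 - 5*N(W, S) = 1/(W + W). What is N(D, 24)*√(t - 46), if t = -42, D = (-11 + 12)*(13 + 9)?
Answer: 35*I*√22/22 ≈ 7.462*I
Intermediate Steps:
D = 22 (D = 1*22 = 22)
N(W, S) = ⅘ - 1/(10*W) (N(W, S) = ⅘ - 1/(5*(W + W)) = ⅘ - 1/(2*W)/5 = ⅘ - 1/(10*W))
N(D, 24)*√(t - 46) = ((⅒)*(-1 + 8*22)/22)*√(-42 - 46) = ((⅒)*(1/22)*(-1 + 176))*√(-88) = ((⅒)*(1/22)*175)*(2*I*√22) = 35*(2*I*√22)/44 = 35*I*√22/22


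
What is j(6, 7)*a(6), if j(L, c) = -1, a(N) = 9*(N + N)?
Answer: -108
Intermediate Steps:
a(N) = 18*N (a(N) = 9*(2*N) = 18*N)
j(6, 7)*a(6) = -18*6 = -1*108 = -108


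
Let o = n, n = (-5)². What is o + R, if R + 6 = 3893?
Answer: 3912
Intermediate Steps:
R = 3887 (R = -6 + 3893 = 3887)
n = 25
o = 25
o + R = 25 + 3887 = 3912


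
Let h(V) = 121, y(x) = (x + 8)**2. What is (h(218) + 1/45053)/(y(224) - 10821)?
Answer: 5451414/1937414159 ≈ 0.0028138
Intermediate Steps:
y(x) = (8 + x)**2
(h(218) + 1/45053)/(y(224) - 10821) = (121 + 1/45053)/((8 + 224)**2 - 10821) = (121 + 1/45053)/(232**2 - 10821) = 5451414/(45053*(53824 - 10821)) = (5451414/45053)/43003 = (5451414/45053)*(1/43003) = 5451414/1937414159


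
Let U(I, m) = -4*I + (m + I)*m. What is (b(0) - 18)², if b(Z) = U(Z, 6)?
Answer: 324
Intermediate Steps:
U(I, m) = -4*I + m*(I + m) (U(I, m) = -4*I + (I + m)*m = -4*I + m*(I + m))
b(Z) = 36 + 2*Z (b(Z) = 6² - 4*Z + Z*6 = 36 - 4*Z + 6*Z = 36 + 2*Z)
(b(0) - 18)² = ((36 + 2*0) - 18)² = ((36 + 0) - 18)² = (36 - 18)² = 18² = 324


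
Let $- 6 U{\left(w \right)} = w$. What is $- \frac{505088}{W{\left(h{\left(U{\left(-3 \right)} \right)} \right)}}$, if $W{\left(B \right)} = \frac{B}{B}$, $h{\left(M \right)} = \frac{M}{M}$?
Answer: $-505088$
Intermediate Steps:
$U{\left(w \right)} = - \frac{w}{6}$
$h{\left(M \right)} = 1$
$W{\left(B \right)} = 1$
$- \frac{505088}{W{\left(h{\left(U{\left(-3 \right)} \right)} \right)}} = - \frac{505088}{1} = \left(-505088\right) 1 = -505088$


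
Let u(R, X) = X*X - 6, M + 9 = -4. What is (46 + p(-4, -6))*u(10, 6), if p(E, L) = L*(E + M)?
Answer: 4440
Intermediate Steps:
M = -13 (M = -9 - 4 = -13)
p(E, L) = L*(-13 + E) (p(E, L) = L*(E - 13) = L*(-13 + E))
u(R, X) = -6 + X**2 (u(R, X) = X**2 - 6 = -6 + X**2)
(46 + p(-4, -6))*u(10, 6) = (46 - 6*(-13 - 4))*(-6 + 6**2) = (46 - 6*(-17))*(-6 + 36) = (46 + 102)*30 = 148*30 = 4440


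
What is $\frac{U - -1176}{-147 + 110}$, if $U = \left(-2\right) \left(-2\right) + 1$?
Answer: $- \frac{1181}{37} \approx -31.919$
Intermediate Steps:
$U = 5$ ($U = 4 + 1 = 5$)
$\frac{U - -1176}{-147 + 110} = \frac{5 - -1176}{-147 + 110} = \frac{5 + 1176}{-37} = \left(- \frac{1}{37}\right) 1181 = - \frac{1181}{37}$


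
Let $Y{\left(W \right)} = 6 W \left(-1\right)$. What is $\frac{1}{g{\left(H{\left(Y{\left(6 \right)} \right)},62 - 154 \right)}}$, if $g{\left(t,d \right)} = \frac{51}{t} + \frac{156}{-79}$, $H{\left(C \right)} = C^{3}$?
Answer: $- \frac{1228608}{2427455} \approx -0.50613$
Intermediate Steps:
$Y{\left(W \right)} = - 6 W$
$g{\left(t,d \right)} = - \frac{156}{79} + \frac{51}{t}$ ($g{\left(t,d \right)} = \frac{51}{t} + 156 \left(- \frac{1}{79}\right) = \frac{51}{t} - \frac{156}{79} = - \frac{156}{79} + \frac{51}{t}$)
$\frac{1}{g{\left(H{\left(Y{\left(6 \right)} \right)},62 - 154 \right)}} = \frac{1}{- \frac{156}{79} + \frac{51}{\left(\left(-6\right) 6\right)^{3}}} = \frac{1}{- \frac{156}{79} + \frac{51}{\left(-36\right)^{3}}} = \frac{1}{- \frac{156}{79} + \frac{51}{-46656}} = \frac{1}{- \frac{156}{79} + 51 \left(- \frac{1}{46656}\right)} = \frac{1}{- \frac{156}{79} - \frac{17}{15552}} = \frac{1}{- \frac{2427455}{1228608}} = - \frac{1228608}{2427455}$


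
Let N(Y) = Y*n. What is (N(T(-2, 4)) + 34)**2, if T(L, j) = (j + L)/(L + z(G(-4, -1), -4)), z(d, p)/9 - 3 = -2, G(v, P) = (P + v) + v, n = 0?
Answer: 1156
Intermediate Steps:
G(v, P) = P + 2*v
z(d, p) = 9 (z(d, p) = 27 + 9*(-2) = 27 - 18 = 9)
T(L, j) = (L + j)/(9 + L) (T(L, j) = (j + L)/(L + 9) = (L + j)/(9 + L))
N(Y) = 0 (N(Y) = Y*0 = 0)
(N(T(-2, 4)) + 34)**2 = (0 + 34)**2 = 34**2 = 1156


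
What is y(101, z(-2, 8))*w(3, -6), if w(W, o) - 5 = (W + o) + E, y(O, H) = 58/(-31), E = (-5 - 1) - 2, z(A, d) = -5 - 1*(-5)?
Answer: 348/31 ≈ 11.226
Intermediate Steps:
z(A, d) = 0 (z(A, d) = -5 + 5 = 0)
E = -8 (E = -6 - 2 = -8)
y(O, H) = -58/31 (y(O, H) = 58*(-1/31) = -58/31)
w(W, o) = -3 + W + o (w(W, o) = 5 + ((W + o) - 8) = 5 + (-8 + W + o) = -3 + W + o)
y(101, z(-2, 8))*w(3, -6) = -58*(-3 + 3 - 6)/31 = -58/31*(-6) = 348/31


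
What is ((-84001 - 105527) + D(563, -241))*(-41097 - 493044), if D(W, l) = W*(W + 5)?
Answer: -69575070096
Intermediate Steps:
D(W, l) = W*(5 + W)
((-84001 - 105527) + D(563, -241))*(-41097 - 493044) = ((-84001 - 105527) + 563*(5 + 563))*(-41097 - 493044) = (-189528 + 563*568)*(-534141) = (-189528 + 319784)*(-534141) = 130256*(-534141) = -69575070096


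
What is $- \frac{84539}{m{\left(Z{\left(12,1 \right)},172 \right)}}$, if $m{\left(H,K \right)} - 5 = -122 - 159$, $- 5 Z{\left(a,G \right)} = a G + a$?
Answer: $\frac{84539}{276} \approx 306.3$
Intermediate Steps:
$Z{\left(a,G \right)} = - \frac{a}{5} - \frac{G a}{5}$ ($Z{\left(a,G \right)} = - \frac{a G + a}{5} = - \frac{G a + a}{5} = - \frac{a + G a}{5} = - \frac{a}{5} - \frac{G a}{5}$)
$m{\left(H,K \right)} = -276$ ($m{\left(H,K \right)} = 5 - 281 = -276$)
$- \frac{84539}{m{\left(Z{\left(12,1 \right)},172 \right)}} = - \frac{84539}{-276} = \left(-84539\right) \left(- \frac{1}{276}\right) = \frac{84539}{276}$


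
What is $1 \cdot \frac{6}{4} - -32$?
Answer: $\frac{67}{2} \approx 33.5$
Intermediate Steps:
$1 \cdot \frac{6}{4} - -32 = 1 \cdot 6 \cdot \frac{1}{4} + 32 = 1 \cdot \frac{3}{2} + 32 = \frac{3}{2} + 32 = \frac{67}{2}$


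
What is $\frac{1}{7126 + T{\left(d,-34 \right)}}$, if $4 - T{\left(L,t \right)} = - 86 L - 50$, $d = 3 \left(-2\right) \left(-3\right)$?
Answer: $\frac{1}{8728} \approx 0.00011457$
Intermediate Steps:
$d = 18$ ($d = \left(-6\right) \left(-3\right) = 18$)
$T{\left(L,t \right)} = 54 + 86 L$ ($T{\left(L,t \right)} = 4 - \left(- 86 L - 50\right) = 4 - \left(-50 - 86 L\right) = 4 + \left(50 + 86 L\right) = 54 + 86 L$)
$\frac{1}{7126 + T{\left(d,-34 \right)}} = \frac{1}{7126 + \left(54 + 86 \cdot 18\right)} = \frac{1}{7126 + \left(54 + 1548\right)} = \frac{1}{7126 + 1602} = \frac{1}{8728}$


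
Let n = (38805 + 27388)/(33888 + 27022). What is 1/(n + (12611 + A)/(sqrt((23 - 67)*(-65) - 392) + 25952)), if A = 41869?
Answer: 1990230506013783170/6340869064084803191 + 101061165444000*sqrt(617)/6340869064084803191 ≈ 0.31427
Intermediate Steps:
n = 66193/60910 ≈ 1.0867
1/(n + (12611 + A)/(sqrt((23 - 67)*(-65) - 392) + 25952)) = 1/(66193/60910 + (12611 + 41869)/(sqrt((23 - 67)*(-65) - 392) + 25952)) = 1/(66193/60910 + 54480/(sqrt(-44*(-65) - 392) + 25952)) = 1/(66193/60910 + 54480/(sqrt(2860 - 392) + 25952)) = 1/(66193/60910 + 54480/(sqrt(2468) + 25952)) = 1/(66193/60910 + 54480/(2*sqrt(617) + 25952)) = 1/(66193/60910 + 54480/(25952 + 2*sqrt(617)))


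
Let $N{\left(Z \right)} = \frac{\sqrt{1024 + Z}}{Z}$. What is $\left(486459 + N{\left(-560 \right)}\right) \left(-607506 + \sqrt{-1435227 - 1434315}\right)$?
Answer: $- \frac{3 \left(202502 - i \sqrt{318838}\right) \left(68104260 - \sqrt{29}\right)}{140} \approx -2.9553 \cdot 10^{11} + 8.2405 \cdot 10^{8} i$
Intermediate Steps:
$N{\left(Z \right)} = \frac{\sqrt{1024 + Z}}{Z}$
$\left(486459 + N{\left(-560 \right)}\right) \left(-607506 + \sqrt{-1435227 - 1434315}\right) = \left(486459 + \frac{\sqrt{1024 - 560}}{-560}\right) \left(-607506 + \sqrt{-1435227 - 1434315}\right) = \left(486459 - \frac{\sqrt{464}}{560}\right) \left(-607506 + \sqrt{-2869542}\right) = \left(486459 - \frac{4 \sqrt{29}}{560}\right) \left(-607506 + 3 i \sqrt{318838}\right) = \left(486459 - \frac{\sqrt{29}}{140}\right) \left(-607506 + 3 i \sqrt{318838}\right) = \left(-607506 + 3 i \sqrt{318838}\right) \left(486459 - \frac{\sqrt{29}}{140}\right)$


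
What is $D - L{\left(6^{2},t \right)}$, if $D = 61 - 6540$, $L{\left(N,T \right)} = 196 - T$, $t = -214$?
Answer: $-6889$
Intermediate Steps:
$D = -6479$ ($D = 61 - 6540 = -6479$)
$D - L{\left(6^{2},t \right)} = -6479 - \left(196 - -214\right) = -6479 - \left(196 + 214\right) = -6479 - 410 = -6889$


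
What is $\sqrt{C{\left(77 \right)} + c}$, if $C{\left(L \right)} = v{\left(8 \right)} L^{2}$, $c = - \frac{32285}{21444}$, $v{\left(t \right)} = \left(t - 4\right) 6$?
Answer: $\frac{\sqrt{16358357788179}}{10722} \approx 377.22$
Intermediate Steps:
$v{\left(t \right)} = -24 + 6 t$ ($v{\left(t \right)} = \left(-4 + t\right) 6 = -24 + 6 t$)
$c = - \frac{32285}{21444}$ ($c = \left(-32285\right) \frac{1}{21444} = - \frac{32285}{21444} \approx -1.5055$)
$C{\left(L \right)} = 24 L^{2}$ ($C{\left(L \right)} = \left(-24 + 6 \cdot 8\right) L^{2} = \left(-24 + 48\right) L^{2} = 24 L^{2}$)
$\sqrt{C{\left(77 \right)} + c} = \sqrt{24 \cdot 77^{2} - \frac{32285}{21444}} = \sqrt{24 \cdot 5929 - \frac{32285}{21444}} = \sqrt{142296 - \frac{32285}{21444}} = \sqrt{\frac{3051363139}{21444}} = \frac{\sqrt{16358357788179}}{10722}$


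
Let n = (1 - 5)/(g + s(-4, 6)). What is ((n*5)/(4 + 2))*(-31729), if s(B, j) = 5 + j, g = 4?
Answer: 63458/9 ≈ 7050.9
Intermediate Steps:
n = -4/15 (n = (1 - 5)/(4 + (5 + 6)) = -4/(4 + 11) = -4/15 ≈ -0.26667)
((n*5)/(4 + 2))*(-31729) = ((-4/15*5)/(4 + 2))*(-31729) = -4/3/6*(-31729) = -4/3*⅙*(-31729) = -2/9*(-31729) = 63458/9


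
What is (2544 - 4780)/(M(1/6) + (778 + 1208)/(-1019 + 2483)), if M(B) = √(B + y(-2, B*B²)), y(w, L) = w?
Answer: -541764912/656131 + 66561248*I*√66/656131 ≈ -825.7 + 824.14*I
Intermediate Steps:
M(B) = √(-2 + B) (M(B) = √(B - 2) = √(-2 + B))
(2544 - 4780)/(M(1/6) + (778 + 1208)/(-1019 + 2483)) = (2544 - 4780)/(√(-2 + 1/6) + (778 + 1208)/(-1019 + 2483)) = -2236/(√(-2 + ⅙) + 1986/1464) = -2236/(√(-11/6) + 1986*(1/1464)) = -2236/(I*√66/6 + 331/244) = -2236/(331/244 + I*√66/6)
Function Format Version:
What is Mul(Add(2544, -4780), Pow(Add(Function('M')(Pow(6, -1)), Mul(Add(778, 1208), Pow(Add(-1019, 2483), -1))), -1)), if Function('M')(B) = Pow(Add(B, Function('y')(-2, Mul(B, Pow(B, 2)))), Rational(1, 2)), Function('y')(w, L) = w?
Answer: Add(Rational(-541764912, 656131), Mul(Rational(66561248, 656131), I, Pow(66, Rational(1, 2)))) ≈ Add(-825.70, Mul(824.14, I))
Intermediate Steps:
Function('M')(B) = Pow(Add(-2, B), Rational(1, 2)) (Function('M')(B) = Pow(Add(B, -2), Rational(1, 2)) = Pow(Add(-2, B), Rational(1, 2)))
Mul(Add(2544, -4780), Pow(Add(Function('M')(Pow(6, -1)), Mul(Add(778, 1208), Pow(Add(-1019, 2483), -1))), -1)) = Mul(Add(2544, -4780), Pow(Add(Pow(Add(-2, Pow(6, -1)), Rational(1, 2)), Mul(Add(778, 1208), Pow(Add(-1019, 2483), -1))), -1)) = Mul(-2236, Pow(Add(Pow(Add(-2, Rational(1, 6)), Rational(1, 2)), Mul(1986, Pow(1464, -1))), -1)) = Mul(-2236, Pow(Add(Pow(Rational(-11, 6), Rational(1, 2)), Mul(1986, Rational(1, 1464))), -1)) = Mul(-2236, Pow(Add(Mul(Rational(1, 6), I, Pow(66, Rational(1, 2))), Rational(331, 244)), -1)) = Mul(-2236, Pow(Add(Rational(331, 244), Mul(Rational(1, 6), I, Pow(66, Rational(1, 2)))), -1))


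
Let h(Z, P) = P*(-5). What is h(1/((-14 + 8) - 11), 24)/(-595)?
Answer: 24/119 ≈ 0.20168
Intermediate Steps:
h(Z, P) = -5*P
h(1/((-14 + 8) - 11), 24)/(-595) = -5*24/(-595) = -120*(-1/595) = 24/119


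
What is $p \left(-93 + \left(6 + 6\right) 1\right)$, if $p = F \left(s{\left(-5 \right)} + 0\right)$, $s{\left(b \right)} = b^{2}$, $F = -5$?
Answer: $10125$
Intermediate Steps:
$p = -125$ ($p = - 5 \left(\left(-5\right)^{2} + 0\right) = - 5 \left(25 + 0\right) = \left(-5\right) 25 = -125$)
$p \left(-93 + \left(6 + 6\right) 1\right) = - 125 \left(-93 + \left(6 + 6\right) 1\right) = - 125 \left(-93 + 12 \cdot 1\right) = - 125 \left(-93 + 12\right) = \left(-125\right) \left(-81\right) = 10125$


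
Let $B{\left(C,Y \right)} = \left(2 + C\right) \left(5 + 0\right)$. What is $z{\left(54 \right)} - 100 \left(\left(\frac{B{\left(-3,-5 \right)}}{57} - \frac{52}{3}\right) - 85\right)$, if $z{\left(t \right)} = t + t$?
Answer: $\frac{196652}{19} \approx 10350.0$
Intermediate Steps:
$B{\left(C,Y \right)} = 10 + 5 C$ ($B{\left(C,Y \right)} = \left(2 + C\right) 5 = 10 + 5 C$)
$z{\left(t \right)} = 2 t$
$z{\left(54 \right)} - 100 \left(\left(\frac{B{\left(-3,-5 \right)}}{57} - \frac{52}{3}\right) - 85\right) = 2 \cdot 54 - 100 \left(\left(\frac{10 + 5 \left(-3\right)}{57} - \frac{52}{3}\right) - 85\right) = 108 - 100 \left(\left(\left(10 - 15\right) \frac{1}{57} - \frac{52}{3}\right) - 85\right) = 108 - 100 \left(\left(\left(-5\right) \frac{1}{57} - \frac{52}{3}\right) - 85\right) = 108 - 100 \left(\left(- \frac{5}{57} - \frac{52}{3}\right) - 85\right) = 108 - 100 \left(- \frac{331}{19} - 85\right) = 108 - 100 \left(- \frac{1946}{19}\right) = 108 - - \frac{194600}{19} = 108 + \frac{194600}{19} = \frac{196652}{19}$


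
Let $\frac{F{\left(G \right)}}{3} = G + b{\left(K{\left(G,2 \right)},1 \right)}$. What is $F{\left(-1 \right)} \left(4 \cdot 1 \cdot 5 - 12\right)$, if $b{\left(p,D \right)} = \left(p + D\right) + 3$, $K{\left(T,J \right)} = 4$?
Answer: $168$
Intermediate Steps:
$b{\left(p,D \right)} = 3 + D + p$ ($b{\left(p,D \right)} = \left(D + p\right) + 3 = 3 + D + p$)
$F{\left(G \right)} = 24 + 3 G$ ($F{\left(G \right)} = 3 \left(G + \left(3 + 1 + 4\right)\right) = 3 \left(G + 8\right) = 3 \left(8 + G\right) = 24 + 3 G$)
$F{\left(-1 \right)} \left(4 \cdot 1 \cdot 5 - 12\right) = \left(24 + 3 \left(-1\right)\right) \left(4 \cdot 1 \cdot 5 - 12\right) = \left(24 - 3\right) \left(4 \cdot 5 - 12\right) = 21 \left(20 - 12\right) = 21 \cdot 8 = 168$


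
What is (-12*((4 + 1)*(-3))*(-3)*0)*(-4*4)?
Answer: 0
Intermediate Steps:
(-12*((4 + 1)*(-3))*(-3)*0)*(-4*4) = -12*(5*(-3))*(-3)*0*(-16) = -12*(-15*(-3))*0*(-16) = -540*0*(-16) = -12*0*(-16) = 0*(-16) = 0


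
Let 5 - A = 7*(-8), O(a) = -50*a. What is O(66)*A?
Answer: -201300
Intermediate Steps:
A = 61 (A = 5 - 7*(-8) = 5 - 1*(-56) = 5 + 56 = 61)
O(66)*A = -50*66*61 = -3300*61 = -201300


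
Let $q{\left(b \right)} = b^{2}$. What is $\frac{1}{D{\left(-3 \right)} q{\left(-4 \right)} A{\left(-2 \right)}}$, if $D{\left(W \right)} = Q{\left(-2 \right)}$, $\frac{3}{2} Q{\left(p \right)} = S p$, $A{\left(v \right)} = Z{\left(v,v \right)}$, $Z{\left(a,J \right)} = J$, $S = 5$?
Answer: $\frac{3}{640} \approx 0.0046875$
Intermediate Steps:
$A{\left(v \right)} = v$
$Q{\left(p \right)} = \frac{10 p}{3}$ ($Q{\left(p \right)} = \frac{2 \cdot 5 p}{3} = \frac{10 p}{3}$)
$D{\left(W \right)} = - \frac{20}{3}$ ($D{\left(W \right)} = \frac{10}{3} \left(-2\right) = - \frac{20}{3}$)
$\frac{1}{D{\left(-3 \right)} q{\left(-4 \right)} A{\left(-2 \right)}} = \frac{1}{- \frac{20 \left(-4\right)^{2}}{3} \left(-2\right)} = \frac{1}{\left(- \frac{20}{3}\right) 16 \left(-2\right)} = \frac{1}{\left(- \frac{320}{3}\right) \left(-2\right)} = \frac{1}{\frac{640}{3}} = \frac{3}{640}$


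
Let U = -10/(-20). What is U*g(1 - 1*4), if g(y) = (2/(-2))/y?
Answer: 1/6 ≈ 0.16667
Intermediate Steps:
U = 1/2 (U = -10*(-1/20) = 1/2 ≈ 0.50000)
g(y) = -1/y (g(y) = (2*(-1/2))/y = -1/y)
U*g(1 - 1*4) = (-1/(1 - 1*4))/2 = (-1/(1 - 4))/2 = (-1/(-3))/2 = (-1*(-1/3))/2 = (1/2)*(1/3) = 1/6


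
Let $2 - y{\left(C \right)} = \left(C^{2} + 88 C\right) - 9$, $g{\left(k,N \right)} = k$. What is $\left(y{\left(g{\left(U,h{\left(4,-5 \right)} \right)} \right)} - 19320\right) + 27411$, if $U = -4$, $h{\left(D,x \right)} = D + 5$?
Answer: $8438$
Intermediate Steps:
$h{\left(D,x \right)} = 5 + D$
$y{\left(C \right)} = 11 - C^{2} - 88 C$ ($y{\left(C \right)} = 2 - \left(\left(C^{2} + 88 C\right) - 9\right) = 2 - \left(-9 + C^{2} + 88 C\right) = 11 - C^{2} - 88 C$)
$\left(y{\left(g{\left(U,h{\left(4,-5 \right)} \right)} \right)} - 19320\right) + 27411 = \left(\left(11 - \left(-4\right)^{2} - -352\right) - 19320\right) + 27411 = \left(\left(11 - 16 + 352\right) - 19320\right) + 27411 = \left(347 - 19320\right) + 27411 = -18973 + 27411 = 8438$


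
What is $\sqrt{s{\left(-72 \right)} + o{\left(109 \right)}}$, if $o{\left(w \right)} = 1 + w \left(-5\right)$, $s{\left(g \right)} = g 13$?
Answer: $2 i \sqrt{370} \approx 38.471 i$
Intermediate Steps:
$s{\left(g \right)} = 13 g$
$o{\left(w \right)} = 1 - 5 w$
$\sqrt{s{\left(-72 \right)} + o{\left(109 \right)}} = \sqrt{13 \left(-72\right) + \left(1 - 545\right)} = \sqrt{-936 + \left(1 - 545\right)} = \sqrt{-936 - 544} = \sqrt{-1480} = 2 i \sqrt{370}$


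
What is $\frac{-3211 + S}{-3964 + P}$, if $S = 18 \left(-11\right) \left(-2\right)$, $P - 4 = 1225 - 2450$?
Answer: $\frac{563}{1037} \approx 0.54291$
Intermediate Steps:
$P = -1221$ ($P = 4 + \left(1225 - 2450\right) = 4 - 1225 = -1221$)
$S = 396$ ($S = \left(-198\right) \left(-2\right) = 396$)
$\frac{-3211 + S}{-3964 + P} = \frac{-3211 + 396}{-3964 - 1221} = - \frac{2815}{-5185} = \left(-2815\right) \left(- \frac{1}{5185}\right) = \frac{563}{1037}$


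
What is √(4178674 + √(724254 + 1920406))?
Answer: √(4178674 + 2*√661165) ≈ 2044.6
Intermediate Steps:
√(4178674 + √(724254 + 1920406)) = √(4178674 + √2644660) = √(4178674 + 2*√661165)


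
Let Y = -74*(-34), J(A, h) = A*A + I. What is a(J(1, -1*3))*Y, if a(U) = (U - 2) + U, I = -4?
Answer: -20128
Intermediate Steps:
J(A, h) = -4 + A² (J(A, h) = A*A - 4 = A² - 4 = -4 + A²)
Y = 2516
a(U) = -2 + 2*U (a(U) = (-2 + U) + U = -2 + 2*U)
a(J(1, -1*3))*Y = (-2 + 2*(-4 + 1²))*2516 = (-2 + 2*(-4 + 1))*2516 = (-2 + 2*(-3))*2516 = (-2 - 6)*2516 = -8*2516 = -20128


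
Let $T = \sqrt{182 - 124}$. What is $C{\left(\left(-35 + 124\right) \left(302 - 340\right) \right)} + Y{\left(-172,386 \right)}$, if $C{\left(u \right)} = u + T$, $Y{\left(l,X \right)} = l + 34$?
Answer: $-3520 + \sqrt{58} \approx -3512.4$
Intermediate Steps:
$T = \sqrt{58} \approx 7.6158$
$Y{\left(l,X \right)} = 34 + l$
$C{\left(u \right)} = u + \sqrt{58}$
$C{\left(\left(-35 + 124\right) \left(302 - 340\right) \right)} + Y{\left(-172,386 \right)} = \left(\left(-35 + 124\right) \left(302 - 340\right) + \sqrt{58}\right) + \left(34 - 172\right) = \left(89 \left(-38\right) + \sqrt{58}\right) - 138 = \left(-3382 + \sqrt{58}\right) - 138 = -3520 + \sqrt{58}$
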